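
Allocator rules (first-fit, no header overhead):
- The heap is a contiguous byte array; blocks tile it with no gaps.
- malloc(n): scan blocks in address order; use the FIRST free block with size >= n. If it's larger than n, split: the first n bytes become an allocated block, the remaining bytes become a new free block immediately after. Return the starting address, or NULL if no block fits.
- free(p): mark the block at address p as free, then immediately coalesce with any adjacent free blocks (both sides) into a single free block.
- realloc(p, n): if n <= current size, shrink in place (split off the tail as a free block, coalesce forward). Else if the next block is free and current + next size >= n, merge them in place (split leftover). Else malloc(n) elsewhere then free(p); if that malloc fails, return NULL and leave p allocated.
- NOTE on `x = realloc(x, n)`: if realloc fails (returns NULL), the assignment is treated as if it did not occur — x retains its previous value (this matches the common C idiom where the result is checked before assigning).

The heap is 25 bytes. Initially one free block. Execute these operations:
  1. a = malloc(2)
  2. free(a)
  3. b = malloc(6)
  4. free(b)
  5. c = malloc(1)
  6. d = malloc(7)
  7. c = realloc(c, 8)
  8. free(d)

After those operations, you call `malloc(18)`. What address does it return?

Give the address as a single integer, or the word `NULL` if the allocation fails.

Answer: NULL

Derivation:
Op 1: a = malloc(2) -> a = 0; heap: [0-1 ALLOC][2-24 FREE]
Op 2: free(a) -> (freed a); heap: [0-24 FREE]
Op 3: b = malloc(6) -> b = 0; heap: [0-5 ALLOC][6-24 FREE]
Op 4: free(b) -> (freed b); heap: [0-24 FREE]
Op 5: c = malloc(1) -> c = 0; heap: [0-0 ALLOC][1-24 FREE]
Op 6: d = malloc(7) -> d = 1; heap: [0-0 ALLOC][1-7 ALLOC][8-24 FREE]
Op 7: c = realloc(c, 8) -> c = 8; heap: [0-0 FREE][1-7 ALLOC][8-15 ALLOC][16-24 FREE]
Op 8: free(d) -> (freed d); heap: [0-7 FREE][8-15 ALLOC][16-24 FREE]
malloc(18): first-fit scan over [0-7 FREE][8-15 ALLOC][16-24 FREE] -> NULL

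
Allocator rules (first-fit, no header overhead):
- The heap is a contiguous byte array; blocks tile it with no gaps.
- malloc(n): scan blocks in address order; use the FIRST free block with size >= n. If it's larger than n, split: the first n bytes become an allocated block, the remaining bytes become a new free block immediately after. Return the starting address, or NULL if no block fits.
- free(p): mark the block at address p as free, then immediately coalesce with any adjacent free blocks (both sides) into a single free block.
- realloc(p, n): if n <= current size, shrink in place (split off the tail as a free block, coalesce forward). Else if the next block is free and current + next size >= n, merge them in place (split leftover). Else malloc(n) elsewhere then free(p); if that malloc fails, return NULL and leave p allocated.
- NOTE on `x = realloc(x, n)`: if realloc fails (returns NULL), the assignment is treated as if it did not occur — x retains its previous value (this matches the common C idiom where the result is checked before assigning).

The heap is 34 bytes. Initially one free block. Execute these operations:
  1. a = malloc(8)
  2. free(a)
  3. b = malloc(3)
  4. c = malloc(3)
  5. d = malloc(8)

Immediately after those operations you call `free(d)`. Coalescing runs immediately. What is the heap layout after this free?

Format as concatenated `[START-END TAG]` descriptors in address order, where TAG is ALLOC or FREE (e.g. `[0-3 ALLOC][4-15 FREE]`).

Op 1: a = malloc(8) -> a = 0; heap: [0-7 ALLOC][8-33 FREE]
Op 2: free(a) -> (freed a); heap: [0-33 FREE]
Op 3: b = malloc(3) -> b = 0; heap: [0-2 ALLOC][3-33 FREE]
Op 4: c = malloc(3) -> c = 3; heap: [0-2 ALLOC][3-5 ALLOC][6-33 FREE]
Op 5: d = malloc(8) -> d = 6; heap: [0-2 ALLOC][3-5 ALLOC][6-13 ALLOC][14-33 FREE]
free(d): d = 6 -> block [6-13 ALLOC]; mark free, coalesce with adjacent free neighbors -> [0-2 ALLOC][3-5 ALLOC][6-33 FREE]

Answer: [0-2 ALLOC][3-5 ALLOC][6-33 FREE]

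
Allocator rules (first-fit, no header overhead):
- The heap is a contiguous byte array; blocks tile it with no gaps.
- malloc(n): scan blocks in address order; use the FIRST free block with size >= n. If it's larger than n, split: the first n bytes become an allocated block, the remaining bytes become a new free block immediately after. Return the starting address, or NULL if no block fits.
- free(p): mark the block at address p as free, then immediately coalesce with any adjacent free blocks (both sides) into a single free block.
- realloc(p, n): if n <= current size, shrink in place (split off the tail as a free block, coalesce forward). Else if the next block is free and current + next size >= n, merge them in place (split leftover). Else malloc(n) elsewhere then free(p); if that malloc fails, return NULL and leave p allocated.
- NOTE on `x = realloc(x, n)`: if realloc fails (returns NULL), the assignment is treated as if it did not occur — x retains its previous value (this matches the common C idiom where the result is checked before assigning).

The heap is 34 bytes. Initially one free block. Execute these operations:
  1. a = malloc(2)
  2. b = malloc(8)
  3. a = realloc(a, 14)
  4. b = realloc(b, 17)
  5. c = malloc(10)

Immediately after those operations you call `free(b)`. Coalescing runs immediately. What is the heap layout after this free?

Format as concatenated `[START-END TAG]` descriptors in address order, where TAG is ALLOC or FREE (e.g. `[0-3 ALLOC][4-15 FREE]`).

Answer: [0-9 FREE][10-23 ALLOC][24-33 ALLOC]

Derivation:
Op 1: a = malloc(2) -> a = 0; heap: [0-1 ALLOC][2-33 FREE]
Op 2: b = malloc(8) -> b = 2; heap: [0-1 ALLOC][2-9 ALLOC][10-33 FREE]
Op 3: a = realloc(a, 14) -> a = 10; heap: [0-1 FREE][2-9 ALLOC][10-23 ALLOC][24-33 FREE]
Op 4: b = realloc(b, 17) -> NULL (b unchanged); heap: [0-1 FREE][2-9 ALLOC][10-23 ALLOC][24-33 FREE]
Op 5: c = malloc(10) -> c = 24; heap: [0-1 FREE][2-9 ALLOC][10-23 ALLOC][24-33 ALLOC]
free(b): b = 2 -> block [2-9 ALLOC]; mark free, coalesce with adjacent free neighbors -> [0-9 FREE][10-23 ALLOC][24-33 ALLOC]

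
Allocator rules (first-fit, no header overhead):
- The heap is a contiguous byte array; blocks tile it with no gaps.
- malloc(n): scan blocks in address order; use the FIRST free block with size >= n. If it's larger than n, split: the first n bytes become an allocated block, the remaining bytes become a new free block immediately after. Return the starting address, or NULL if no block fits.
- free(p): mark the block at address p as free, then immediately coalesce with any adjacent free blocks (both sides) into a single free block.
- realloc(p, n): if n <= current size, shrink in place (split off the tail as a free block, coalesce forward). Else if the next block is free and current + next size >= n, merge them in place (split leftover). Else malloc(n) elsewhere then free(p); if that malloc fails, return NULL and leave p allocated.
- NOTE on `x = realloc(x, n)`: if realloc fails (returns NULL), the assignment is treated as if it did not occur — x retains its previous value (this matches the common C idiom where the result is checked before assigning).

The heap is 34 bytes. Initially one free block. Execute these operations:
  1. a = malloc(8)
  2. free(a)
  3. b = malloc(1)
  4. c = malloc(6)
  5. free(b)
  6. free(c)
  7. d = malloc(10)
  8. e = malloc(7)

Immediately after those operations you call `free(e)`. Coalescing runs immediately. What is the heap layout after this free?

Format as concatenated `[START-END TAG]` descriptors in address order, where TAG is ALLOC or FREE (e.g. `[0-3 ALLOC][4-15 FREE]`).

Op 1: a = malloc(8) -> a = 0; heap: [0-7 ALLOC][8-33 FREE]
Op 2: free(a) -> (freed a); heap: [0-33 FREE]
Op 3: b = malloc(1) -> b = 0; heap: [0-0 ALLOC][1-33 FREE]
Op 4: c = malloc(6) -> c = 1; heap: [0-0 ALLOC][1-6 ALLOC][7-33 FREE]
Op 5: free(b) -> (freed b); heap: [0-0 FREE][1-6 ALLOC][7-33 FREE]
Op 6: free(c) -> (freed c); heap: [0-33 FREE]
Op 7: d = malloc(10) -> d = 0; heap: [0-9 ALLOC][10-33 FREE]
Op 8: e = malloc(7) -> e = 10; heap: [0-9 ALLOC][10-16 ALLOC][17-33 FREE]
free(e): e = 10 -> block [10-16 ALLOC]; mark free, coalesce with adjacent free neighbors -> [0-9 ALLOC][10-33 FREE]

Answer: [0-9 ALLOC][10-33 FREE]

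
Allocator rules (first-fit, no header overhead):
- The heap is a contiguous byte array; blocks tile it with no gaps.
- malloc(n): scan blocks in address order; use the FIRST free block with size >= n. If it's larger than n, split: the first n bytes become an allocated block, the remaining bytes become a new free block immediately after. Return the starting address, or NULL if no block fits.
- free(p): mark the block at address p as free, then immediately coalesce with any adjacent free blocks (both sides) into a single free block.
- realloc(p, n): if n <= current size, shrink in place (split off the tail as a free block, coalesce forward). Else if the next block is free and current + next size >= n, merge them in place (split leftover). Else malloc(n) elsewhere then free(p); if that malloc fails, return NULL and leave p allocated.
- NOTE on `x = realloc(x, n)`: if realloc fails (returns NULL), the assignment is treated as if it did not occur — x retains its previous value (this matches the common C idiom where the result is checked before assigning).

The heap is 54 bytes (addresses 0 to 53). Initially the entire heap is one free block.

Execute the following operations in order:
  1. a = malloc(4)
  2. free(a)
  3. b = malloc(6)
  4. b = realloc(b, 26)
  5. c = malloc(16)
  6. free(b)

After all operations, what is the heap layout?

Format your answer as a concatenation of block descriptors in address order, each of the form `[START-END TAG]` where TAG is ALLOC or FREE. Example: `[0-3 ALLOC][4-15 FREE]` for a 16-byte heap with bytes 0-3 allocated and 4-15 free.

Answer: [0-25 FREE][26-41 ALLOC][42-53 FREE]

Derivation:
Op 1: a = malloc(4) -> a = 0; heap: [0-3 ALLOC][4-53 FREE]
Op 2: free(a) -> (freed a); heap: [0-53 FREE]
Op 3: b = malloc(6) -> b = 0; heap: [0-5 ALLOC][6-53 FREE]
Op 4: b = realloc(b, 26) -> b = 0; heap: [0-25 ALLOC][26-53 FREE]
Op 5: c = malloc(16) -> c = 26; heap: [0-25 ALLOC][26-41 ALLOC][42-53 FREE]
Op 6: free(b) -> (freed b); heap: [0-25 FREE][26-41 ALLOC][42-53 FREE]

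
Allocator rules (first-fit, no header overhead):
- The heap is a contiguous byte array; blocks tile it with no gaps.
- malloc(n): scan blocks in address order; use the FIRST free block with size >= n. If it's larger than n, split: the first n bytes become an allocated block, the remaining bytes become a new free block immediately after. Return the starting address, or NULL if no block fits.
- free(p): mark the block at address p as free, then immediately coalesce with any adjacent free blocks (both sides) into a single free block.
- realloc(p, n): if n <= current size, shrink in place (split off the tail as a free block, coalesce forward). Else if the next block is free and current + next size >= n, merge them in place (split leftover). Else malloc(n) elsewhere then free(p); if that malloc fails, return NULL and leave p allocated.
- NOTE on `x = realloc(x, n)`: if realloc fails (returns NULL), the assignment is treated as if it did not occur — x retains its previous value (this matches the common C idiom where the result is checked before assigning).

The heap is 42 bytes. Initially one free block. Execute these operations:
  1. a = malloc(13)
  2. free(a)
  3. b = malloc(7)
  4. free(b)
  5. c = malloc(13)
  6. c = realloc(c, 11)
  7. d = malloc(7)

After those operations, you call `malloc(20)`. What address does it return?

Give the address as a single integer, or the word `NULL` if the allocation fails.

Op 1: a = malloc(13) -> a = 0; heap: [0-12 ALLOC][13-41 FREE]
Op 2: free(a) -> (freed a); heap: [0-41 FREE]
Op 3: b = malloc(7) -> b = 0; heap: [0-6 ALLOC][7-41 FREE]
Op 4: free(b) -> (freed b); heap: [0-41 FREE]
Op 5: c = malloc(13) -> c = 0; heap: [0-12 ALLOC][13-41 FREE]
Op 6: c = realloc(c, 11) -> c = 0; heap: [0-10 ALLOC][11-41 FREE]
Op 7: d = malloc(7) -> d = 11; heap: [0-10 ALLOC][11-17 ALLOC][18-41 FREE]
malloc(20): first-fit scan over [0-10 ALLOC][11-17 ALLOC][18-41 FREE] -> 18

Answer: 18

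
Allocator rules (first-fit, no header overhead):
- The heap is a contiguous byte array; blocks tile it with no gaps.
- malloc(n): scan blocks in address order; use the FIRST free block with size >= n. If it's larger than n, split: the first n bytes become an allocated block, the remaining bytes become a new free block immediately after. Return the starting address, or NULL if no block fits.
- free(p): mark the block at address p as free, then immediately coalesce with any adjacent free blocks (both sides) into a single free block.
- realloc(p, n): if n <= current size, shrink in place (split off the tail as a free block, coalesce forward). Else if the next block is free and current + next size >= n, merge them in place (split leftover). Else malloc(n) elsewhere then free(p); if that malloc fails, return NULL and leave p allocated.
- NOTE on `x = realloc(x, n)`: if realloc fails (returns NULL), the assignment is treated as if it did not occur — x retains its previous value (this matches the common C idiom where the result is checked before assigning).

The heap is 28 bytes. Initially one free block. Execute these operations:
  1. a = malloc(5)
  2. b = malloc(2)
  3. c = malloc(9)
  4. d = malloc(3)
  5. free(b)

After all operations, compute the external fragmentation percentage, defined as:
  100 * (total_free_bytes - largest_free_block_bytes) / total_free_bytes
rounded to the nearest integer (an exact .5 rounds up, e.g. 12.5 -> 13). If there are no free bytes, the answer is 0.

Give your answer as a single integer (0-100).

Op 1: a = malloc(5) -> a = 0; heap: [0-4 ALLOC][5-27 FREE]
Op 2: b = malloc(2) -> b = 5; heap: [0-4 ALLOC][5-6 ALLOC][7-27 FREE]
Op 3: c = malloc(9) -> c = 7; heap: [0-4 ALLOC][5-6 ALLOC][7-15 ALLOC][16-27 FREE]
Op 4: d = malloc(3) -> d = 16; heap: [0-4 ALLOC][5-6 ALLOC][7-15 ALLOC][16-18 ALLOC][19-27 FREE]
Op 5: free(b) -> (freed b); heap: [0-4 ALLOC][5-6 FREE][7-15 ALLOC][16-18 ALLOC][19-27 FREE]
Free blocks: [2 9] total_free=11 largest=9 -> 100*(11-9)/11 = 200/11 ≈ 18.182 -> rounds to 18

Answer: 18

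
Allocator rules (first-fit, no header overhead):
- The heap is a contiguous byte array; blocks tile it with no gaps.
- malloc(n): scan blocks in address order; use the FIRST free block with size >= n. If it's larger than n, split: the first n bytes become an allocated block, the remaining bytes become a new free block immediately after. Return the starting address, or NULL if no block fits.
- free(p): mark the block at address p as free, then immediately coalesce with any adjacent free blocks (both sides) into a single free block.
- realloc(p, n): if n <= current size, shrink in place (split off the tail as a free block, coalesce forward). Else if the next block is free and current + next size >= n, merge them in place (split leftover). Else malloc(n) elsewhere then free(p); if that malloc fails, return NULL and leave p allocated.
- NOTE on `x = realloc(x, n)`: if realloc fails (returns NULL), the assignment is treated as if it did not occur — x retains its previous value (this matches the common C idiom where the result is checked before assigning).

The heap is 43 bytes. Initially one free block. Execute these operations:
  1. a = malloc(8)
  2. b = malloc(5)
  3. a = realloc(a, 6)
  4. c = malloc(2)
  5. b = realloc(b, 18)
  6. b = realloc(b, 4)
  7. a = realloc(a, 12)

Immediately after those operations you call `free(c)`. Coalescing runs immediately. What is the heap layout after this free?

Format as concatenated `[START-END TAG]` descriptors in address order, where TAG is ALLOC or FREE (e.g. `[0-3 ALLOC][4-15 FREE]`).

Answer: [0-7 FREE][8-11 ALLOC][12-23 ALLOC][24-42 FREE]

Derivation:
Op 1: a = malloc(8) -> a = 0; heap: [0-7 ALLOC][8-42 FREE]
Op 2: b = malloc(5) -> b = 8; heap: [0-7 ALLOC][8-12 ALLOC][13-42 FREE]
Op 3: a = realloc(a, 6) -> a = 0; heap: [0-5 ALLOC][6-7 FREE][8-12 ALLOC][13-42 FREE]
Op 4: c = malloc(2) -> c = 6; heap: [0-5 ALLOC][6-7 ALLOC][8-12 ALLOC][13-42 FREE]
Op 5: b = realloc(b, 18) -> b = 8; heap: [0-5 ALLOC][6-7 ALLOC][8-25 ALLOC][26-42 FREE]
Op 6: b = realloc(b, 4) -> b = 8; heap: [0-5 ALLOC][6-7 ALLOC][8-11 ALLOC][12-42 FREE]
Op 7: a = realloc(a, 12) -> a = 12; heap: [0-5 FREE][6-7 ALLOC][8-11 ALLOC][12-23 ALLOC][24-42 FREE]
free(c): c = 6 -> block [6-7 ALLOC]; mark free, coalesce with adjacent free neighbors -> [0-7 FREE][8-11 ALLOC][12-23 ALLOC][24-42 FREE]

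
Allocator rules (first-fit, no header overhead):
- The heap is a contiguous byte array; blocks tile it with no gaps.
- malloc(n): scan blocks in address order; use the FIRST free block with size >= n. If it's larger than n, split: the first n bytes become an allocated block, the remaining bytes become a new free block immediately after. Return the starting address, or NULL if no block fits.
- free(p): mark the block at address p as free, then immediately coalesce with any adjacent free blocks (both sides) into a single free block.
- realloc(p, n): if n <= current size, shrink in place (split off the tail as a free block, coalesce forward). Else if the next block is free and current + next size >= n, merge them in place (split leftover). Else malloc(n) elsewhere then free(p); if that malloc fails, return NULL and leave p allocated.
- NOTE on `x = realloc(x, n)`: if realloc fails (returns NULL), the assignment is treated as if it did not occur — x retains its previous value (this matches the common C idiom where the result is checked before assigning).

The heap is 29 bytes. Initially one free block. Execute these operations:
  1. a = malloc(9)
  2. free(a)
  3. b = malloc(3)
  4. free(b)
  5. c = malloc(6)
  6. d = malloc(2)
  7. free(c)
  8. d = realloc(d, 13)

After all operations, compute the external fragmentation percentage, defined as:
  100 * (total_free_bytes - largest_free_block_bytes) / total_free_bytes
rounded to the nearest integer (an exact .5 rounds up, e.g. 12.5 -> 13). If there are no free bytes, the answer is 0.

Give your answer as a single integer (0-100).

Op 1: a = malloc(9) -> a = 0; heap: [0-8 ALLOC][9-28 FREE]
Op 2: free(a) -> (freed a); heap: [0-28 FREE]
Op 3: b = malloc(3) -> b = 0; heap: [0-2 ALLOC][3-28 FREE]
Op 4: free(b) -> (freed b); heap: [0-28 FREE]
Op 5: c = malloc(6) -> c = 0; heap: [0-5 ALLOC][6-28 FREE]
Op 6: d = malloc(2) -> d = 6; heap: [0-5 ALLOC][6-7 ALLOC][8-28 FREE]
Op 7: free(c) -> (freed c); heap: [0-5 FREE][6-7 ALLOC][8-28 FREE]
Op 8: d = realloc(d, 13) -> d = 6; heap: [0-5 FREE][6-18 ALLOC][19-28 FREE]
Free blocks: [6 10] total_free=16 largest=10 -> 100*(16-10)/16 = 600/16 = 37.5 -> rounds to 38

Answer: 38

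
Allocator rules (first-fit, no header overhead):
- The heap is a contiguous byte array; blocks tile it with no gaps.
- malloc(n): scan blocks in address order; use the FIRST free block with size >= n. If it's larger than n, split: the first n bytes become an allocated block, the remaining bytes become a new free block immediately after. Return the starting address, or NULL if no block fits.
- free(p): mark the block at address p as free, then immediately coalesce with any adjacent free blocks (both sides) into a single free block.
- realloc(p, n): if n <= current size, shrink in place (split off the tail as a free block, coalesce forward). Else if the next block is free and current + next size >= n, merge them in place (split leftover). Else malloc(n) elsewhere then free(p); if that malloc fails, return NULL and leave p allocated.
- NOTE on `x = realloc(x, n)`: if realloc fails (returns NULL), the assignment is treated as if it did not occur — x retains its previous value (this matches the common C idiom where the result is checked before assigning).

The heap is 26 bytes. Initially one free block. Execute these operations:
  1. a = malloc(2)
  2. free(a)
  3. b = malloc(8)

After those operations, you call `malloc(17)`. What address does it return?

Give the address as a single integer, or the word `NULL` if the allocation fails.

Op 1: a = malloc(2) -> a = 0; heap: [0-1 ALLOC][2-25 FREE]
Op 2: free(a) -> (freed a); heap: [0-25 FREE]
Op 3: b = malloc(8) -> b = 0; heap: [0-7 ALLOC][8-25 FREE]
malloc(17): first-fit scan over [0-7 ALLOC][8-25 FREE] -> 8

Answer: 8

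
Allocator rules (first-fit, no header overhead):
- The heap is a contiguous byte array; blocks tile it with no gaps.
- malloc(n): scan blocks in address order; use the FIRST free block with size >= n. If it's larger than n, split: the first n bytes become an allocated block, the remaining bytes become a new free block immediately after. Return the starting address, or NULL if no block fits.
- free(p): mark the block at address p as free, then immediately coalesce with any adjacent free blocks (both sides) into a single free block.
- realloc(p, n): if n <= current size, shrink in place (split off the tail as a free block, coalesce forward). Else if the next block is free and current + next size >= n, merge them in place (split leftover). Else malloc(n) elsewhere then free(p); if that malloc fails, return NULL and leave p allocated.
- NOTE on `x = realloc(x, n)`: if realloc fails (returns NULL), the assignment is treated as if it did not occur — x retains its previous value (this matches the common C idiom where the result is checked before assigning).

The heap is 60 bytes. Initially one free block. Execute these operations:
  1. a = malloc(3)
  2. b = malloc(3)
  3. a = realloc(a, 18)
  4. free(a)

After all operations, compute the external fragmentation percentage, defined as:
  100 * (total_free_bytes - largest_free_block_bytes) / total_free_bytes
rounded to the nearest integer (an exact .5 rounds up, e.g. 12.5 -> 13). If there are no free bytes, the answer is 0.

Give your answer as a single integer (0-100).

Op 1: a = malloc(3) -> a = 0; heap: [0-2 ALLOC][3-59 FREE]
Op 2: b = malloc(3) -> b = 3; heap: [0-2 ALLOC][3-5 ALLOC][6-59 FREE]
Op 3: a = realloc(a, 18) -> a = 6; heap: [0-2 FREE][3-5 ALLOC][6-23 ALLOC][24-59 FREE]
Op 4: free(a) -> (freed a); heap: [0-2 FREE][3-5 ALLOC][6-59 FREE]
Free blocks: [3 54] total_free=57 largest=54 -> 100*(57-54)/57 = 300/57 ≈ 5.263 -> rounds to 5

Answer: 5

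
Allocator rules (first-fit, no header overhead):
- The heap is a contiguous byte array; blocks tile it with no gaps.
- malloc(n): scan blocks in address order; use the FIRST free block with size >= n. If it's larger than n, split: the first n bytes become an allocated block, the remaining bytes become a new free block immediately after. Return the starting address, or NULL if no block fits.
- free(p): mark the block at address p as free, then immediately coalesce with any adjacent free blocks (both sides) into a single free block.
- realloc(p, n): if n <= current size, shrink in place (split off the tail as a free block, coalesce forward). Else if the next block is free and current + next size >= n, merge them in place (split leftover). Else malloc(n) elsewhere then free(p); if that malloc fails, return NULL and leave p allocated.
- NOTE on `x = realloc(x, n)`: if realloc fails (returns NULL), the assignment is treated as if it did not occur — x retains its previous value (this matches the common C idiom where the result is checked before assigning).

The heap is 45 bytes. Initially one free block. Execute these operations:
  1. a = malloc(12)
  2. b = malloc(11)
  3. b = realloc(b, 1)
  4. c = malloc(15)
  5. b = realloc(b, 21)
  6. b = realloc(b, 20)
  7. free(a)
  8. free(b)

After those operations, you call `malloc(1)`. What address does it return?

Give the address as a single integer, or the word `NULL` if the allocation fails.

Op 1: a = malloc(12) -> a = 0; heap: [0-11 ALLOC][12-44 FREE]
Op 2: b = malloc(11) -> b = 12; heap: [0-11 ALLOC][12-22 ALLOC][23-44 FREE]
Op 3: b = realloc(b, 1) -> b = 12; heap: [0-11 ALLOC][12-12 ALLOC][13-44 FREE]
Op 4: c = malloc(15) -> c = 13; heap: [0-11 ALLOC][12-12 ALLOC][13-27 ALLOC][28-44 FREE]
Op 5: b = realloc(b, 21) -> NULL (b unchanged); heap: [0-11 ALLOC][12-12 ALLOC][13-27 ALLOC][28-44 FREE]
Op 6: b = realloc(b, 20) -> NULL (b unchanged); heap: [0-11 ALLOC][12-12 ALLOC][13-27 ALLOC][28-44 FREE]
Op 7: free(a) -> (freed a); heap: [0-11 FREE][12-12 ALLOC][13-27 ALLOC][28-44 FREE]
Op 8: free(b) -> (freed b); heap: [0-12 FREE][13-27 ALLOC][28-44 FREE]
malloc(1): first-fit scan over [0-12 FREE][13-27 ALLOC][28-44 FREE] -> 0

Answer: 0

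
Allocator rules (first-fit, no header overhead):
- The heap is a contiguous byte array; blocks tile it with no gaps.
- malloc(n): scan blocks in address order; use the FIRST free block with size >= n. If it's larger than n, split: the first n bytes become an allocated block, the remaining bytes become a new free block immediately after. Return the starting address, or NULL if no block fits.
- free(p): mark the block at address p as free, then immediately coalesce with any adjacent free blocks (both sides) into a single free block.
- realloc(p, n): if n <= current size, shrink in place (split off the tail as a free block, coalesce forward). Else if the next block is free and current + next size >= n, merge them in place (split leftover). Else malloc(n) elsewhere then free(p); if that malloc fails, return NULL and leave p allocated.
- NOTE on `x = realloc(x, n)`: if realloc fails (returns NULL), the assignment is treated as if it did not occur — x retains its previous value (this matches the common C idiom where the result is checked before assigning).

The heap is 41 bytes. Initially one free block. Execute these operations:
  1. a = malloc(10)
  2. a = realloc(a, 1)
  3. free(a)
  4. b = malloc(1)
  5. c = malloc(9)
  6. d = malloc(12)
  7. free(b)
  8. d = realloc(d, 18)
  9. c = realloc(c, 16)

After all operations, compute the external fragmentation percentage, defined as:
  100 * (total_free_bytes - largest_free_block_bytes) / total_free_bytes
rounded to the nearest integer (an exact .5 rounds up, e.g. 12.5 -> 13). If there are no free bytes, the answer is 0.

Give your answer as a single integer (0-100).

Answer: 7

Derivation:
Op 1: a = malloc(10) -> a = 0; heap: [0-9 ALLOC][10-40 FREE]
Op 2: a = realloc(a, 1) -> a = 0; heap: [0-0 ALLOC][1-40 FREE]
Op 3: free(a) -> (freed a); heap: [0-40 FREE]
Op 4: b = malloc(1) -> b = 0; heap: [0-0 ALLOC][1-40 FREE]
Op 5: c = malloc(9) -> c = 1; heap: [0-0 ALLOC][1-9 ALLOC][10-40 FREE]
Op 6: d = malloc(12) -> d = 10; heap: [0-0 ALLOC][1-9 ALLOC][10-21 ALLOC][22-40 FREE]
Op 7: free(b) -> (freed b); heap: [0-0 FREE][1-9 ALLOC][10-21 ALLOC][22-40 FREE]
Op 8: d = realloc(d, 18) -> d = 10; heap: [0-0 FREE][1-9 ALLOC][10-27 ALLOC][28-40 FREE]
Op 9: c = realloc(c, 16) -> NULL (c unchanged); heap: [0-0 FREE][1-9 ALLOC][10-27 ALLOC][28-40 FREE]
Free blocks: [1 13] total_free=14 largest=13 -> 100*(14-13)/14 = 100/14 ≈ 7.143 -> rounds to 7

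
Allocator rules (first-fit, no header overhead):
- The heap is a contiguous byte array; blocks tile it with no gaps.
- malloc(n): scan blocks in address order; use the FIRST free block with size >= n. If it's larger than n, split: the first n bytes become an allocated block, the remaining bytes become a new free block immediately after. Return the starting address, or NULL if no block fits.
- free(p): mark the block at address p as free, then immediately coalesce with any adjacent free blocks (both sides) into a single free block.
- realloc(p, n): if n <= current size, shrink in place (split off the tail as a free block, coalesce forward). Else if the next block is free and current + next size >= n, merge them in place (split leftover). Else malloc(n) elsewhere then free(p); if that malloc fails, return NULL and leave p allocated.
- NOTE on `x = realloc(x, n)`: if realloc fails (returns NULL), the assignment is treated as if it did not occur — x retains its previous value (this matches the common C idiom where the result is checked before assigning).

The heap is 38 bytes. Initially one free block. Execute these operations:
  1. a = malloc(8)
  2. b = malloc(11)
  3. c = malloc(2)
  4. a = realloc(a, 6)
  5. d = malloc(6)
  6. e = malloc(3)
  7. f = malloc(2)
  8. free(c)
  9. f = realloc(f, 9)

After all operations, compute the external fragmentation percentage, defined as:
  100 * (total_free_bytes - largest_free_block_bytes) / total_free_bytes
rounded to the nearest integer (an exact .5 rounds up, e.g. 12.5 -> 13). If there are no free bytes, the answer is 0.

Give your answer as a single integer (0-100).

Op 1: a = malloc(8) -> a = 0; heap: [0-7 ALLOC][8-37 FREE]
Op 2: b = malloc(11) -> b = 8; heap: [0-7 ALLOC][8-18 ALLOC][19-37 FREE]
Op 3: c = malloc(2) -> c = 19; heap: [0-7 ALLOC][8-18 ALLOC][19-20 ALLOC][21-37 FREE]
Op 4: a = realloc(a, 6) -> a = 0; heap: [0-5 ALLOC][6-7 FREE][8-18 ALLOC][19-20 ALLOC][21-37 FREE]
Op 5: d = malloc(6) -> d = 21; heap: [0-5 ALLOC][6-7 FREE][8-18 ALLOC][19-20 ALLOC][21-26 ALLOC][27-37 FREE]
Op 6: e = malloc(3) -> e = 27; heap: [0-5 ALLOC][6-7 FREE][8-18 ALLOC][19-20 ALLOC][21-26 ALLOC][27-29 ALLOC][30-37 FREE]
Op 7: f = malloc(2) -> f = 6; heap: [0-5 ALLOC][6-7 ALLOC][8-18 ALLOC][19-20 ALLOC][21-26 ALLOC][27-29 ALLOC][30-37 FREE]
Op 8: free(c) -> (freed c); heap: [0-5 ALLOC][6-7 ALLOC][8-18 ALLOC][19-20 FREE][21-26 ALLOC][27-29 ALLOC][30-37 FREE]
Op 9: f = realloc(f, 9) -> NULL (f unchanged); heap: [0-5 ALLOC][6-7 ALLOC][8-18 ALLOC][19-20 FREE][21-26 ALLOC][27-29 ALLOC][30-37 FREE]
Free blocks: [2 8] total_free=10 largest=8 -> 100*(10-8)/10 = 200/10 = 20

Answer: 20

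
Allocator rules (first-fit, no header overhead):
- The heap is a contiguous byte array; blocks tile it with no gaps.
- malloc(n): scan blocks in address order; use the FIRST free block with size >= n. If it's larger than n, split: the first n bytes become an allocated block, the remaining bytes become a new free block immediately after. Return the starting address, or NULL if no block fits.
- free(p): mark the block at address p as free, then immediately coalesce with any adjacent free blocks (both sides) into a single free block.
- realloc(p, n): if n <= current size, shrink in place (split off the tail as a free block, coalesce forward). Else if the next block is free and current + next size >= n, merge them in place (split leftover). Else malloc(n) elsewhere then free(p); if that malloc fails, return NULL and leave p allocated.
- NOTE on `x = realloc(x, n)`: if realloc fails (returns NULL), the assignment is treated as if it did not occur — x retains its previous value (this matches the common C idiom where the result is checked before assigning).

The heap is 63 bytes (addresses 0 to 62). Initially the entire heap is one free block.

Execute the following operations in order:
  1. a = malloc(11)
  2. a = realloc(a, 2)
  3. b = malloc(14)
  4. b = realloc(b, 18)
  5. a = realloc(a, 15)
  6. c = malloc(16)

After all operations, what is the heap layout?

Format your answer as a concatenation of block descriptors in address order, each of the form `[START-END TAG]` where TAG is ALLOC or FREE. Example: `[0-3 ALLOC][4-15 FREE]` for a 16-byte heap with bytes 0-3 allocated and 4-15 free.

Answer: [0-1 FREE][2-19 ALLOC][20-34 ALLOC][35-50 ALLOC][51-62 FREE]

Derivation:
Op 1: a = malloc(11) -> a = 0; heap: [0-10 ALLOC][11-62 FREE]
Op 2: a = realloc(a, 2) -> a = 0; heap: [0-1 ALLOC][2-62 FREE]
Op 3: b = malloc(14) -> b = 2; heap: [0-1 ALLOC][2-15 ALLOC][16-62 FREE]
Op 4: b = realloc(b, 18) -> b = 2; heap: [0-1 ALLOC][2-19 ALLOC][20-62 FREE]
Op 5: a = realloc(a, 15) -> a = 20; heap: [0-1 FREE][2-19 ALLOC][20-34 ALLOC][35-62 FREE]
Op 6: c = malloc(16) -> c = 35; heap: [0-1 FREE][2-19 ALLOC][20-34 ALLOC][35-50 ALLOC][51-62 FREE]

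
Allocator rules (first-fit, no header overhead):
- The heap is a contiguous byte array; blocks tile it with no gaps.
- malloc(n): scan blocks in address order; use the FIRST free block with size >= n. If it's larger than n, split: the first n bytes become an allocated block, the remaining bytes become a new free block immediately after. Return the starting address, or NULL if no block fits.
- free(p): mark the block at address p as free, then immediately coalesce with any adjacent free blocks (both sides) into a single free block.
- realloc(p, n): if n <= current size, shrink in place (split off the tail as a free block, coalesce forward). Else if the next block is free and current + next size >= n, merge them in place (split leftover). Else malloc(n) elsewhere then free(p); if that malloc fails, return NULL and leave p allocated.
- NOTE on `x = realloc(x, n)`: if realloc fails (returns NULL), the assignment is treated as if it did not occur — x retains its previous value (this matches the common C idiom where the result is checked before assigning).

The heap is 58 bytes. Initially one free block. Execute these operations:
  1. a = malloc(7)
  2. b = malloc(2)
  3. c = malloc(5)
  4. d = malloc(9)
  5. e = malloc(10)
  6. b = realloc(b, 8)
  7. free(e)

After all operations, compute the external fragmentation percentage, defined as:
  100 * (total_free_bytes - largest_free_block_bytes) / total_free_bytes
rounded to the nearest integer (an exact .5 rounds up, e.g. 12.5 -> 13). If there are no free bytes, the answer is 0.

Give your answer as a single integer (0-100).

Answer: 41

Derivation:
Op 1: a = malloc(7) -> a = 0; heap: [0-6 ALLOC][7-57 FREE]
Op 2: b = malloc(2) -> b = 7; heap: [0-6 ALLOC][7-8 ALLOC][9-57 FREE]
Op 3: c = malloc(5) -> c = 9; heap: [0-6 ALLOC][7-8 ALLOC][9-13 ALLOC][14-57 FREE]
Op 4: d = malloc(9) -> d = 14; heap: [0-6 ALLOC][7-8 ALLOC][9-13 ALLOC][14-22 ALLOC][23-57 FREE]
Op 5: e = malloc(10) -> e = 23; heap: [0-6 ALLOC][7-8 ALLOC][9-13 ALLOC][14-22 ALLOC][23-32 ALLOC][33-57 FREE]
Op 6: b = realloc(b, 8) -> b = 33; heap: [0-6 ALLOC][7-8 FREE][9-13 ALLOC][14-22 ALLOC][23-32 ALLOC][33-40 ALLOC][41-57 FREE]
Op 7: free(e) -> (freed e); heap: [0-6 ALLOC][7-8 FREE][9-13 ALLOC][14-22 ALLOC][23-32 FREE][33-40 ALLOC][41-57 FREE]
Free blocks: [2 10 17] total_free=29 largest=17 -> 100*(29-17)/29 = 1200/29 ≈ 41.379 -> rounds to 41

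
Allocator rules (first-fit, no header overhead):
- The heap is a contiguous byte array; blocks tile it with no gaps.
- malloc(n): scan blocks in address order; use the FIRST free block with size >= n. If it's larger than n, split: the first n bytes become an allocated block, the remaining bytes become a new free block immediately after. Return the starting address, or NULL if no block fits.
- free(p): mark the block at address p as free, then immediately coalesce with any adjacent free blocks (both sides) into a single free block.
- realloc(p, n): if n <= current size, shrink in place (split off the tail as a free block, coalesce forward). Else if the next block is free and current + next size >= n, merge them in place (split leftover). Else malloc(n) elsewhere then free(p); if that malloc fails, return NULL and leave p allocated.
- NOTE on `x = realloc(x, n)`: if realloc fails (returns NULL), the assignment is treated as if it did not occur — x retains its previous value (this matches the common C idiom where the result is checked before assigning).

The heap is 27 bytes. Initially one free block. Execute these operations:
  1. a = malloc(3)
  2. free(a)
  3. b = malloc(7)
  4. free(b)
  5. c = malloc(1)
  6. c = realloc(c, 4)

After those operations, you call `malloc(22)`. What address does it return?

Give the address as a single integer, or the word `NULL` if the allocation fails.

Op 1: a = malloc(3) -> a = 0; heap: [0-2 ALLOC][3-26 FREE]
Op 2: free(a) -> (freed a); heap: [0-26 FREE]
Op 3: b = malloc(7) -> b = 0; heap: [0-6 ALLOC][7-26 FREE]
Op 4: free(b) -> (freed b); heap: [0-26 FREE]
Op 5: c = malloc(1) -> c = 0; heap: [0-0 ALLOC][1-26 FREE]
Op 6: c = realloc(c, 4) -> c = 0; heap: [0-3 ALLOC][4-26 FREE]
malloc(22): first-fit scan over [0-3 ALLOC][4-26 FREE] -> 4

Answer: 4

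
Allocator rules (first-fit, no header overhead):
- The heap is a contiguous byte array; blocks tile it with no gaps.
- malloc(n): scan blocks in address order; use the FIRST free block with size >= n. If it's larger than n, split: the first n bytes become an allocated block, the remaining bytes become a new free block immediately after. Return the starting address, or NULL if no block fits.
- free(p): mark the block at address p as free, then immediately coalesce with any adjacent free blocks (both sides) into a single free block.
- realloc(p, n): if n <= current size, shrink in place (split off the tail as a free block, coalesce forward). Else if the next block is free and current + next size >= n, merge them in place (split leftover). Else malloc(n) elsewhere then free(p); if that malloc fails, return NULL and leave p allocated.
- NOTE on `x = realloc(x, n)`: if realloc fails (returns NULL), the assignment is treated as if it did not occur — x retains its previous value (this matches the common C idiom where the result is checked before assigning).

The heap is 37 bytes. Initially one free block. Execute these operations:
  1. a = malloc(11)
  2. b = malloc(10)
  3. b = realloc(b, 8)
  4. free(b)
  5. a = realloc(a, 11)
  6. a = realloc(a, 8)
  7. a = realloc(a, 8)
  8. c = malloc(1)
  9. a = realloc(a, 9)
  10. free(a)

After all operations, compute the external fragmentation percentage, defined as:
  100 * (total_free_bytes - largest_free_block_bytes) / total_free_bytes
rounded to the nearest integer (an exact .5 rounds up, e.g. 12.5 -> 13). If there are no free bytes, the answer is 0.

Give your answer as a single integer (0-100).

Answer: 22

Derivation:
Op 1: a = malloc(11) -> a = 0; heap: [0-10 ALLOC][11-36 FREE]
Op 2: b = malloc(10) -> b = 11; heap: [0-10 ALLOC][11-20 ALLOC][21-36 FREE]
Op 3: b = realloc(b, 8) -> b = 11; heap: [0-10 ALLOC][11-18 ALLOC][19-36 FREE]
Op 4: free(b) -> (freed b); heap: [0-10 ALLOC][11-36 FREE]
Op 5: a = realloc(a, 11) -> a = 0; heap: [0-10 ALLOC][11-36 FREE]
Op 6: a = realloc(a, 8) -> a = 0; heap: [0-7 ALLOC][8-36 FREE]
Op 7: a = realloc(a, 8) -> a = 0; heap: [0-7 ALLOC][8-36 FREE]
Op 8: c = malloc(1) -> c = 8; heap: [0-7 ALLOC][8-8 ALLOC][9-36 FREE]
Op 9: a = realloc(a, 9) -> a = 9; heap: [0-7 FREE][8-8 ALLOC][9-17 ALLOC][18-36 FREE]
Op 10: free(a) -> (freed a); heap: [0-7 FREE][8-8 ALLOC][9-36 FREE]
Free blocks: [8 28] total_free=36 largest=28 -> 100*(36-28)/36 = 800/36 ≈ 22.222 -> rounds to 22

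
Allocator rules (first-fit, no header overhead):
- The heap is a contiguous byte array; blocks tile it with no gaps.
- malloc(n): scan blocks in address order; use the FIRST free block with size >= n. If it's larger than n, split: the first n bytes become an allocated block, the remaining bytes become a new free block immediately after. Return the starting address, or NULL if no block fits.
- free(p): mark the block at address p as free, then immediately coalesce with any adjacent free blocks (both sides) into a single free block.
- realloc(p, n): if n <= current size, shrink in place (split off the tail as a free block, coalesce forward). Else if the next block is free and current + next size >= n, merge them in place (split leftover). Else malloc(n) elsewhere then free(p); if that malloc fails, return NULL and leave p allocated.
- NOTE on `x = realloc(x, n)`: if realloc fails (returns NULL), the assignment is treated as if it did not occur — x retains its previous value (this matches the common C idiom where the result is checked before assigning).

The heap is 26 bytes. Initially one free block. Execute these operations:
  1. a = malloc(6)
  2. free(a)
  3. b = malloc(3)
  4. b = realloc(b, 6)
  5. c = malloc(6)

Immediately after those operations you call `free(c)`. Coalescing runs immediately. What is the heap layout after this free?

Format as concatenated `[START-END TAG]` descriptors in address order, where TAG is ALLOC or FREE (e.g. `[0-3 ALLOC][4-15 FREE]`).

Answer: [0-5 ALLOC][6-25 FREE]

Derivation:
Op 1: a = malloc(6) -> a = 0; heap: [0-5 ALLOC][6-25 FREE]
Op 2: free(a) -> (freed a); heap: [0-25 FREE]
Op 3: b = malloc(3) -> b = 0; heap: [0-2 ALLOC][3-25 FREE]
Op 4: b = realloc(b, 6) -> b = 0; heap: [0-5 ALLOC][6-25 FREE]
Op 5: c = malloc(6) -> c = 6; heap: [0-5 ALLOC][6-11 ALLOC][12-25 FREE]
free(c): c = 6 -> block [6-11 ALLOC]; mark free, coalesce with adjacent free neighbors -> [0-5 ALLOC][6-25 FREE]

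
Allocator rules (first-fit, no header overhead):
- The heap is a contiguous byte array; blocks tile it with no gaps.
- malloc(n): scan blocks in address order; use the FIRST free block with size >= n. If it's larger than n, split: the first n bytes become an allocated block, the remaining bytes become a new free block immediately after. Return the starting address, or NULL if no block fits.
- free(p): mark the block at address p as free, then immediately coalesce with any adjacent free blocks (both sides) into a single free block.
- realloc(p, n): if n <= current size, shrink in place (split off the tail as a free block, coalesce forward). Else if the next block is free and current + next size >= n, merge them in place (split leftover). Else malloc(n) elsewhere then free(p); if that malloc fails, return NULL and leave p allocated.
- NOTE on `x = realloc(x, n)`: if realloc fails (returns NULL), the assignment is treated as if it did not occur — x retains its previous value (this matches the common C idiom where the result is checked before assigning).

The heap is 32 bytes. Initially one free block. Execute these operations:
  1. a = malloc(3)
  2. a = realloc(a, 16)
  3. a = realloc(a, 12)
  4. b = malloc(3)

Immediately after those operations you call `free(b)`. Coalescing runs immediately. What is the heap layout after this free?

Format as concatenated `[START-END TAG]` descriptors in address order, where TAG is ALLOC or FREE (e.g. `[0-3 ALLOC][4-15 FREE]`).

Op 1: a = malloc(3) -> a = 0; heap: [0-2 ALLOC][3-31 FREE]
Op 2: a = realloc(a, 16) -> a = 0; heap: [0-15 ALLOC][16-31 FREE]
Op 3: a = realloc(a, 12) -> a = 0; heap: [0-11 ALLOC][12-31 FREE]
Op 4: b = malloc(3) -> b = 12; heap: [0-11 ALLOC][12-14 ALLOC][15-31 FREE]
free(b): b = 12 -> block [12-14 ALLOC]; mark free, coalesce with adjacent free neighbors -> [0-11 ALLOC][12-31 FREE]

Answer: [0-11 ALLOC][12-31 FREE]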